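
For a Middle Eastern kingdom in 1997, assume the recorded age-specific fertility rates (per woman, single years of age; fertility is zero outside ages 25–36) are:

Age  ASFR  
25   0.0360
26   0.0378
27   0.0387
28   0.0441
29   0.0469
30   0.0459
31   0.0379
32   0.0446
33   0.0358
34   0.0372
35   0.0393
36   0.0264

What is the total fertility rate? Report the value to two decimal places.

Sum of ASFRs = 0.0360 + 0.0378 + 0.0387 + 0.0441 + 0.0469 + 0.0459 + 0.0379 + 0.0446 + 0.0358 + 0.0372 + 0.0393 + 0.0264 = 0.4706
TFR = 0.4706

0.47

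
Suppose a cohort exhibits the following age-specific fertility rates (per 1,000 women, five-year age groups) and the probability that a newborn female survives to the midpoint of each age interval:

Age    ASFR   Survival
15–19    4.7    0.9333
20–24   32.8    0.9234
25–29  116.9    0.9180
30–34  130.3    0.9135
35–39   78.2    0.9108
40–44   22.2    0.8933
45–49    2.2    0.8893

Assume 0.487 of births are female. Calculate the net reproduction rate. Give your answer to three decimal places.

0.862

Proportion female at birth = 0.487.
Each age group contributes 5 × ASFR × survival:
  15–19: 5 × 4.7/1000 × 0.9333 = 0.02193
  20–24: 5 × 32.8/1000 × 0.9234 = 0.15144
  25–29: 5 × 116.9/1000 × 0.9180 = 0.53657
  30–34: 5 × 130.3/1000 × 0.9135 = 0.59515
  35–39: 5 × 78.2/1000 × 0.9108 = 0.35612
  40–44: 5 × 22.2/1000 × 0.8933 = 0.09916
  45–49: 5 × 2.2/1000 × 0.8893 = 0.00978
Sum = 1.77015
NRR = 0.487 × 1.77015 = 0.86206
With NRR below 1 the population is below replacement fertility.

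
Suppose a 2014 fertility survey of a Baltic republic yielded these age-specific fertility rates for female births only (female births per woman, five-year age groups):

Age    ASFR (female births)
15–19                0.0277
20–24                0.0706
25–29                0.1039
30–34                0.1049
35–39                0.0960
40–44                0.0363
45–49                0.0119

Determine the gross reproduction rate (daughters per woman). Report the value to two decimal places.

2.26

Sum of female ASFRs = 0.0277 + 0.0706 + 0.1039 + 0.1049 + 0.0960 + 0.0363 + 0.0119 = 0.4513
GRR = 5 × 0.4513 = 2.2565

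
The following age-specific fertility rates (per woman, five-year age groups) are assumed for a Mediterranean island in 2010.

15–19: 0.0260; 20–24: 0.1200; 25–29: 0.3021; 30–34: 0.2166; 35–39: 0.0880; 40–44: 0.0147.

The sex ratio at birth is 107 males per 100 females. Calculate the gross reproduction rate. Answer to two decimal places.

Proportion female at birth = 100 / (100 + 107) = 0.48309.
Sum of ASFRs = 0.0260 + 0.1200 + 0.3021 + 0.2166 + 0.0880 + 0.0147 = 0.7674
TFR = 5 × 0.7674 = 3.837
GRR = 0.48309 × 3.837 = 1.85362

1.85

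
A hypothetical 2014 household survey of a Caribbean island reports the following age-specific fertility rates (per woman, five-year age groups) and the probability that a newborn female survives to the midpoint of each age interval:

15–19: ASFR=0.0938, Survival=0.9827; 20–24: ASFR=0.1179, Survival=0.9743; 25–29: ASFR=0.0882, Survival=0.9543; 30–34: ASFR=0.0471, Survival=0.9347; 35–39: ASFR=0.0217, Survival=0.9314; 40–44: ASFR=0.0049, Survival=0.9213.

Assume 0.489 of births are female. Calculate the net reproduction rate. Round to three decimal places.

0.880

Proportion female at birth = 0.489.
Survival-weighted fertility by age (5·fₓ·Sₓ):
  15–19: 5 × 0.0938 × 0.9827 = 0.46089
  20–24: 5 × 0.1179 × 0.9743 = 0.57435
  25–29: 5 × 0.0882 × 0.9543 = 0.42085
  30–34: 5 × 0.0471 × 0.9347 = 0.22012
  35–39: 5 × 0.0217 × 0.9314 = 0.10106
  40–44: 5 × 0.0049 × 0.9213 = 0.02257
Sum = 1.79984
NRR = 0.489 × 1.79984 = 0.88012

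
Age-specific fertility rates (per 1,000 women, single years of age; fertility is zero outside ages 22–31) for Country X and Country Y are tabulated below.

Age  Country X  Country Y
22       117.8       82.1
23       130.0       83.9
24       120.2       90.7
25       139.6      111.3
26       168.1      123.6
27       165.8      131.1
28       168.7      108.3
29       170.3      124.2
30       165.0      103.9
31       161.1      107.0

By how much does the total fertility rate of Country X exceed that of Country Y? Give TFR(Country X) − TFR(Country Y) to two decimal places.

0.44

Country X:
  Sum of ASFRs = 117.8 + 130.0 + 120.2 + 139.6 + 168.1 + 165.8 + 168.7 + 170.3 + 165.0 + 161.1 = 1506.6
  TFR = 1506.6 / 1000 = 1.5066
Country Y:
  Sum of ASFRs = 82.1 + 83.9 + 90.7 + 111.3 + 123.6 + 131.1 + 108.3 + 124.2 + 103.9 + 107.0 = 1066.1
  TFR = 1066.1 / 1000 = 1.0661
Difference = 1.5066 − 1.0661 = 0.4405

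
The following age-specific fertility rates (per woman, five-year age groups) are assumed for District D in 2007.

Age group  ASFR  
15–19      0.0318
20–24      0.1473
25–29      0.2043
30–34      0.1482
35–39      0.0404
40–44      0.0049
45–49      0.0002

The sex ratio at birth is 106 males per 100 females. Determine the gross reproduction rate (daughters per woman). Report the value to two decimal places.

Proportion female at birth = 100 / (100 + 106) = 0.48544.
Sum of ASFRs = 0.0318 + 0.1473 + 0.2043 + 0.1482 + 0.0404 + 0.0049 + 0.0002 = 0.5771
TFR = 5 × 0.5771 = 2.8855
GRR = 0.48544 × 2.8855 = 1.40074

1.40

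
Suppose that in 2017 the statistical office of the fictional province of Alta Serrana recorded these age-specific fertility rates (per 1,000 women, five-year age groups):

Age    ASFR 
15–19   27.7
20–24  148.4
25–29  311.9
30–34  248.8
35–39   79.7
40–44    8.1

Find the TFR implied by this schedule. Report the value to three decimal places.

4.123

Sum of ASFRs = 27.7 + 148.4 + 311.9 + 248.8 + 79.7 + 8.1 = 824.6
TFR = 5 × 824.6 / 1000 = 4.123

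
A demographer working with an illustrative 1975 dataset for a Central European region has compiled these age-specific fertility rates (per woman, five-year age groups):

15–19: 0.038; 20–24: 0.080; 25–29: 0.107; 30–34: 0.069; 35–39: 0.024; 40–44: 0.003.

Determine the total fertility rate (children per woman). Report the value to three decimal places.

1.605

Sum of ASFRs = 0.038 + 0.080 + 0.107 + 0.069 + 0.024 + 0.003 = 0.321
TFR = 5 × 0.321 = 1.605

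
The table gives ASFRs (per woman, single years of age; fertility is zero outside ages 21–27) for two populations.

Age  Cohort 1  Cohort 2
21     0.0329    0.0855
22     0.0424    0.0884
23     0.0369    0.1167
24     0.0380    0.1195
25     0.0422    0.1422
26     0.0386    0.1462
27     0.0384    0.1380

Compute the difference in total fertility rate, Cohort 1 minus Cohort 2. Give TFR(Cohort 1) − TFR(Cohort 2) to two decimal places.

Cohort 1:
  Sum of ASFRs = 0.0329 + 0.0424 + 0.0369 + 0.0380 + 0.0422 + 0.0386 + 0.0384 = 0.2694
  TFR = 0.2694
Cohort 2:
  Sum of ASFRs = 0.0855 + 0.0884 + 0.1167 + 0.1195 + 0.1422 + 0.1462 + 0.1380 = 0.8365
  TFR = 0.8365
Difference = 0.2694 − 0.8365 = -0.5671

-0.57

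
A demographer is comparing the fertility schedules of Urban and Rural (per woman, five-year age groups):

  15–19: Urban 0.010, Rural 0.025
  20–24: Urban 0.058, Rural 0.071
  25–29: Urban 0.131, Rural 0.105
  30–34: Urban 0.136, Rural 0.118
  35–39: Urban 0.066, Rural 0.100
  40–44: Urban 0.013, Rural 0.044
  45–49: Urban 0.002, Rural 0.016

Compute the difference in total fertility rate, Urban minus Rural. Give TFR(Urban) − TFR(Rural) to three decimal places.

Urban:
  Sum of ASFRs = 0.010 + 0.058 + 0.131 + 0.136 + 0.066 + 0.013 + 0.002 = 0.416
  TFR = 5 × 0.416 = 2.08
Rural:
  Sum of ASFRs = 0.025 + 0.071 + 0.105 + 0.118 + 0.100 + 0.044 + 0.016 = 0.479
  TFR = 5 × 0.479 = 2.395
Difference = 2.08 − 2.395 = -0.315

-0.315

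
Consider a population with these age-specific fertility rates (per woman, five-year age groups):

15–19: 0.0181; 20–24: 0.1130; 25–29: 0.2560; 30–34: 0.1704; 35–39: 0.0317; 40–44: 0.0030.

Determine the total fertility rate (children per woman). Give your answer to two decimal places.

2.96

Sum of ASFRs = 0.0181 + 0.1130 + 0.2560 + 0.1704 + 0.0317 + 0.0030 = 0.5922
TFR = 5 × 0.5922 = 2.961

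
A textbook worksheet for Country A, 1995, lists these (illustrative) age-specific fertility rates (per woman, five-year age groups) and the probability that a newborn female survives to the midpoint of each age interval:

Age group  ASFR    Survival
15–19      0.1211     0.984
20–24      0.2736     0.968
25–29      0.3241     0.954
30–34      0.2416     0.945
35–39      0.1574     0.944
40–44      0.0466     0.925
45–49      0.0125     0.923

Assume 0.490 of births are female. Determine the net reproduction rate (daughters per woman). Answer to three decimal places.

2.756

Proportion female at birth = 0.490.
Survival-weighted fertility by age (5·fₓ·Sₓ):
  15–19: 5 × 0.1211 × 0.984 = 0.59581
  20–24: 5 × 0.2736 × 0.968 = 1.32422
  25–29: 5 × 0.3241 × 0.954 = 1.54596
  30–34: 5 × 0.2416 × 0.945 = 1.14156
  35–39: 5 × 0.1574 × 0.944 = 0.74293
  40–44: 5 × 0.0466 × 0.925 = 0.21553
  45–49: 5 × 0.0125 × 0.923 = 0.05769
Sum = 5.62370
NRR = 0.490 × 5.62370 = 2.75561
With NRR above 1 the population is above replacement fertility.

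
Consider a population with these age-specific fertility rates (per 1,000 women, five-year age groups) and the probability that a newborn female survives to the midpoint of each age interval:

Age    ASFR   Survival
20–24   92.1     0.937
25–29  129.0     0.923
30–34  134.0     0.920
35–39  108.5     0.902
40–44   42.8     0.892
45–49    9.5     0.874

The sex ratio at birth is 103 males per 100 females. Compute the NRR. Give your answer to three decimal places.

1.165

Proportion female at birth = 100 / (100 + 103) = 0.49261.
Per-age-group product (5 × ASFR × survival probability):
  20–24: 5 × 92.1/1000 × 0.937 = 0.43149
  25–29: 5 × 129.0/1000 × 0.923 = 0.59534
  30–34: 5 × 134.0/1000 × 0.920 = 0.61640
  35–39: 5 × 108.5/1000 × 0.902 = 0.48934
  40–44: 5 × 42.8/1000 × 0.892 = 0.19089
  45–49: 5 × 9.5/1000 × 0.874 = 0.04152
Sum = 2.36498
NRR = 0.49261 × 2.36498 = 1.16501
An NRR exceeding 1 indicates intrinsic growth under these rates.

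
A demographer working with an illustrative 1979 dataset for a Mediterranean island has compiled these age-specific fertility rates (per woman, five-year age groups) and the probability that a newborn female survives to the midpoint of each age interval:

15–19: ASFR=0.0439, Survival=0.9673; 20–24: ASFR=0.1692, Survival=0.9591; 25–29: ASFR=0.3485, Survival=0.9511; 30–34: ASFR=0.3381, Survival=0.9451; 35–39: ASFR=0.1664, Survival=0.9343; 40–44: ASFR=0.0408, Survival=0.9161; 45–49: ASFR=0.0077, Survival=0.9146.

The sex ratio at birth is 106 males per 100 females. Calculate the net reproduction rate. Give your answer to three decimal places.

2.562

Proportion female at birth = 100 / (100 + 106) = 0.48544.
Per-age-group product (5 × ASFR × survival probability):
  15–19: 5 × 0.0439 × 0.9673 = 0.21232
  20–24: 5 × 0.1692 × 0.9591 = 0.81140
  25–29: 5 × 0.3485 × 0.9511 = 1.65729
  30–34: 5 × 0.3381 × 0.9451 = 1.59769
  35–39: 5 × 0.1664 × 0.9343 = 0.77734
  40–44: 5 × 0.0408 × 0.9161 = 0.18688
  45–49: 5 × 0.0077 × 0.9146 = 0.03521
Sum = 5.27813
NRR = 0.48544 × 5.27813 = 2.56222
NRR > 1, so each generation more than replaces itself.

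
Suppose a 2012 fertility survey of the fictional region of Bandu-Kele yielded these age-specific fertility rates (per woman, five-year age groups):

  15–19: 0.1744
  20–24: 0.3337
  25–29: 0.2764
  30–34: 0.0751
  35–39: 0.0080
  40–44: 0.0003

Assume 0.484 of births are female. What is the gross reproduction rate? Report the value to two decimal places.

Proportion female at birth = 0.484.
Sum of ASFRs = 0.1744 + 0.3337 + 0.2764 + 0.0751 + 0.0080 + 0.0003 = 0.8679
TFR = 5 × 0.8679 = 4.3395
GRR = 0.484 × 4.3395 = 2.10032

2.10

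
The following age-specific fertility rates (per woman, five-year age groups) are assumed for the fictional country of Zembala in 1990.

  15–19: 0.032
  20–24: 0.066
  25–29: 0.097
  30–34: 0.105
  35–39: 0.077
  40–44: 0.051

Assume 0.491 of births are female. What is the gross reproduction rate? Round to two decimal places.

1.05

Proportion female at birth = 0.491.
Sum of ASFRs = 0.032 + 0.066 + 0.097 + 0.105 + 0.077 + 0.051 = 0.428
TFR = 5 × 0.428 = 2.14
GRR = 0.491 × 2.14 = 1.05074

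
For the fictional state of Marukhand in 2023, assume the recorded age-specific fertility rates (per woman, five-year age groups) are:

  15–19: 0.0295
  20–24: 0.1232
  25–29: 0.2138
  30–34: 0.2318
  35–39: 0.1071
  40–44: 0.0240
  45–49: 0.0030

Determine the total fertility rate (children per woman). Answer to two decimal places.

3.66

Sum of ASFRs = 0.0295 + 0.1232 + 0.2138 + 0.2318 + 0.1071 + 0.0240 + 0.0030 = 0.7324
TFR = 5 × 0.7324 = 3.662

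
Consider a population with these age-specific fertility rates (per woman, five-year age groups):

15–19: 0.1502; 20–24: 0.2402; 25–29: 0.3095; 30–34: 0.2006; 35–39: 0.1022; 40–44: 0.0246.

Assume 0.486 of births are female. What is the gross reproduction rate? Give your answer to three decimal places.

Proportion female at birth = 0.486.
Sum of ASFRs = 0.1502 + 0.2402 + 0.3095 + 0.2006 + 0.1022 + 0.0246 = 1.0273
TFR = 5 × 1.0273 = 5.1365
GRR = 0.486 × 5.1365 = 2.49634

2.496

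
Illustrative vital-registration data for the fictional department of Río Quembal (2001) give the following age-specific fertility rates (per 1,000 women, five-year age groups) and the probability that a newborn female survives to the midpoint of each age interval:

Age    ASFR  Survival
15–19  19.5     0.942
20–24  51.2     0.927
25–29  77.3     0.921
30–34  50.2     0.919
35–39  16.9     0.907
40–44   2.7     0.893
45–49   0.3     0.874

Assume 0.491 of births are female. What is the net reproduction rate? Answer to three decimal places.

Proportion female at birth = 0.491.
Each age group contributes 5 × ASFR × survival:
  15–19: 5 × 19.5/1000 × 0.942 = 0.09185
  20–24: 5 × 51.2/1000 × 0.927 = 0.23731
  25–29: 5 × 77.3/1000 × 0.921 = 0.35597
  30–34: 5 × 50.2/1000 × 0.919 = 0.23067
  35–39: 5 × 16.9/1000 × 0.907 = 0.07664
  40–44: 5 × 2.7/1000 × 0.893 = 0.01206
  45–49: 5 × 0.3/1000 × 0.874 = 0.00131
Sum = 1.00581
NRR = 0.491 × 1.00581 = 0.49385

0.494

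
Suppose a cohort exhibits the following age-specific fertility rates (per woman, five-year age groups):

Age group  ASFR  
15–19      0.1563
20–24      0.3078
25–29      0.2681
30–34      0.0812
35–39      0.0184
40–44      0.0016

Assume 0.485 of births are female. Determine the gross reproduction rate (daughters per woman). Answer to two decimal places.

2.02

Proportion female at birth = 0.485.
Sum of ASFRs = 0.1563 + 0.3078 + 0.2681 + 0.0812 + 0.0184 + 0.0016 = 0.8334
TFR = 5 × 0.8334 = 4.167
GRR = 0.485 × 4.167 = 2.02100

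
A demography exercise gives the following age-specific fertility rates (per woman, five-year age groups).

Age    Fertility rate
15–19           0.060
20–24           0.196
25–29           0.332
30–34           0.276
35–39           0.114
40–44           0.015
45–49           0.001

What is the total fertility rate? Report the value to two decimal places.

Sum of ASFRs = 0.060 + 0.196 + 0.332 + 0.276 + 0.114 + 0.015 + 0.001 = 0.994
TFR = 5 × 0.994 = 4.97

4.97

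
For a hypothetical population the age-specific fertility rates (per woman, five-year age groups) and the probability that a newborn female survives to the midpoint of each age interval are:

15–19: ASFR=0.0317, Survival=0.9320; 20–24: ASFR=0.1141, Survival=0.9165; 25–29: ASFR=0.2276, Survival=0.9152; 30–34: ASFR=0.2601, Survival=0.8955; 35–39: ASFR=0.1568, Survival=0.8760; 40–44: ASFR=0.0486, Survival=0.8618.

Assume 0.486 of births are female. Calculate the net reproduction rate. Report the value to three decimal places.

1.834

Proportion female at birth = 0.486.
Per-age-group product (5 × ASFR × survival probability):
  15–19: 5 × 0.0317 × 0.9320 = 0.14772
  20–24: 5 × 0.1141 × 0.9165 = 0.52286
  25–29: 5 × 0.2276 × 0.9152 = 1.04150
  30–34: 5 × 0.2601 × 0.8955 = 1.16460
  35–39: 5 × 0.1568 × 0.8760 = 0.68678
  40–44: 5 × 0.0486 × 0.8618 = 0.20942
Sum = 3.77288
NRR = 0.486 × 3.77288 = 1.83362
With NRR above 1 the population is above replacement fertility.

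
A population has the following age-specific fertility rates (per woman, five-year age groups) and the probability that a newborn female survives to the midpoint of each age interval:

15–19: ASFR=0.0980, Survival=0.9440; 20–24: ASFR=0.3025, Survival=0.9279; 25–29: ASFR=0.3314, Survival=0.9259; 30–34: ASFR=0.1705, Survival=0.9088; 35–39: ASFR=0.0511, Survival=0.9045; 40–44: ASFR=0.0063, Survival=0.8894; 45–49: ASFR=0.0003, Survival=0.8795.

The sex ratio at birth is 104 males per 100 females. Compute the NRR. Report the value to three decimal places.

Proportion female at birth = 100 / (100 + 104) = 0.49020.
Per-age-group product (5 × ASFR × survival probability):
  15–19: 5 × 0.0980 × 0.9440 = 0.46256
  20–24: 5 × 0.3025 × 0.9279 = 1.40345
  25–29: 5 × 0.3314 × 0.9259 = 1.53422
  30–34: 5 × 0.1705 × 0.9088 = 0.77475
  35–39: 5 × 0.0511 × 0.9045 = 0.23110
  40–44: 5 × 0.0063 × 0.8894 = 0.02802
  45–49: 5 × 0.0003 × 0.8795 = 0.00132
Sum = 4.43542
NRR = 0.49020 × 4.43542 = 2.17424
NRR > 1, so each generation more than replaces itself.

2.174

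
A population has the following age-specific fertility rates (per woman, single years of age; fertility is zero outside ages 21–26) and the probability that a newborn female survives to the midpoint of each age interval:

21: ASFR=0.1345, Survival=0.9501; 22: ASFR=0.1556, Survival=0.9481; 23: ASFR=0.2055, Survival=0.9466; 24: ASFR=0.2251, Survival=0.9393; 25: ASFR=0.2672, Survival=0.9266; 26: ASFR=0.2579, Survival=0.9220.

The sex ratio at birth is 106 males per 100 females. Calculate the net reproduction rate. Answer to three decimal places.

Proportion female at birth = 100 / (100 + 106) = 0.48544.
Weighting each age-specific rate by interval width and survival:
  21: 1 × 0.1345 × 0.9501 = 0.12779
  22: 1 × 0.1556 × 0.9481 = 0.14752
  23: 1 × 0.2055 × 0.9466 = 0.19453
  24: 1 × 0.2251 × 0.9393 = 0.21144
  25: 1 × 0.2672 × 0.9266 = 0.24759
  26: 1 × 0.2579 × 0.9220 = 0.23778
Sum = 1.16665
NRR = 0.48544 × 1.16665 = 0.56634

0.566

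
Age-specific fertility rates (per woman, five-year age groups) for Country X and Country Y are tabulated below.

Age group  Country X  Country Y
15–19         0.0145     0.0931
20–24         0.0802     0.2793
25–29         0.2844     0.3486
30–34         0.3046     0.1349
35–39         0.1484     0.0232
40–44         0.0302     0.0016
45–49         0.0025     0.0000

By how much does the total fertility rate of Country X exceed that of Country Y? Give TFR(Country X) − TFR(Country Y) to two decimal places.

Country X:
  Sum of ASFRs = 0.0145 + 0.0802 + 0.2844 + 0.3046 + 0.1484 + 0.0302 + 0.0025 = 0.8648
  TFR = 5 × 0.8648 = 4.324
Country Y:
  Sum of ASFRs = 0.0931 + 0.2793 + 0.3486 + 0.1349 + 0.0232 + 0.0016 + 0.0000 = 0.8807
  TFR = 5 × 0.8807 = 4.4035
Difference = 4.324 − 4.4035 = -0.0795

-0.08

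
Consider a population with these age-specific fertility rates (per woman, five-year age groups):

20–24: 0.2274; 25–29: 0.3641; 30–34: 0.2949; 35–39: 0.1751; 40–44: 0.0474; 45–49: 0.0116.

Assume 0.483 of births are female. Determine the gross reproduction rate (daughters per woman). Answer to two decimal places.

2.71

Proportion female at birth = 0.483.
Sum of ASFRs = 0.2274 + 0.3641 + 0.2949 + 0.1751 + 0.0474 + 0.0116 = 1.1205
TFR = 5 × 1.1205 = 5.6025
GRR = 0.483 × 5.6025 = 2.70601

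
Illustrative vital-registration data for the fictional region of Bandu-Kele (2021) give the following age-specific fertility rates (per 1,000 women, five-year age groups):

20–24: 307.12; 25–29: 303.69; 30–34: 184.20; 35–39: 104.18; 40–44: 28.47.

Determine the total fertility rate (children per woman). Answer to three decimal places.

4.638

Sum of ASFRs = 307.12 + 303.69 + 184.20 + 104.18 + 28.47 = 927.66
TFR = 5 × 927.66 / 1000 = 4.6383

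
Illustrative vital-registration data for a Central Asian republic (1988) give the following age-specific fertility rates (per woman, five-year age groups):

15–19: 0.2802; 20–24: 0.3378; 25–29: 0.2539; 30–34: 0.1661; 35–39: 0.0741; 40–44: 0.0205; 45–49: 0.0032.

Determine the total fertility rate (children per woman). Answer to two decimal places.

Sum of ASFRs = 0.2802 + 0.3378 + 0.2539 + 0.1661 + 0.0741 + 0.0205 + 0.0032 = 1.1358
TFR = 5 × 1.1358 = 5.679

5.68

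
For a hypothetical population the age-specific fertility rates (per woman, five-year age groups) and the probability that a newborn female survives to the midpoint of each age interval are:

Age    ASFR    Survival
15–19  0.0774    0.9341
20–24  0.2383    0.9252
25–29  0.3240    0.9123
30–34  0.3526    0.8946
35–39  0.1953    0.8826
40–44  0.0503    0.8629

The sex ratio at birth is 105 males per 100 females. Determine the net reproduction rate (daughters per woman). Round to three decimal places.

2.731

Proportion female at birth = 100 / (100 + 105) = 0.48780.
Each age group contributes 5 × ASFR × survival:
  15–19: 5 × 0.0774 × 0.9341 = 0.36150
  20–24: 5 × 0.2383 × 0.9252 = 1.10238
  25–29: 5 × 0.3240 × 0.9123 = 1.47793
  30–34: 5 × 0.3526 × 0.8946 = 1.57718
  35–39: 5 × 0.1953 × 0.8826 = 0.86186
  40–44: 5 × 0.0503 × 0.8629 = 0.21702
Sum = 5.59787
NRR = 0.48780 × 5.59787 = 2.73064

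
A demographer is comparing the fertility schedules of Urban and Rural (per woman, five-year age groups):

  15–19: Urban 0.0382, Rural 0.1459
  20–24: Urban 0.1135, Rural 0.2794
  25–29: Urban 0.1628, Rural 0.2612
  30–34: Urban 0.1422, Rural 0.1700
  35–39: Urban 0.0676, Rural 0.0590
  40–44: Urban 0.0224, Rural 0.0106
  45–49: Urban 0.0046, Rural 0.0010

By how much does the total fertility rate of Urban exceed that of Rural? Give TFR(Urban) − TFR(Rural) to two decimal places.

Urban:
  Sum of ASFRs = 0.0382 + 0.1135 + 0.1628 + 0.1422 + 0.0676 + 0.0224 + 0.0046 = 0.5513
  TFR = 5 × 0.5513 = 2.7565
Rural:
  Sum of ASFRs = 0.1459 + 0.2794 + 0.2612 + 0.1700 + 0.0590 + 0.0106 + 0.0010 = 0.9271
  TFR = 5 × 0.9271 = 4.6355
Difference = 2.7565 − 4.6355 = -1.879

-1.88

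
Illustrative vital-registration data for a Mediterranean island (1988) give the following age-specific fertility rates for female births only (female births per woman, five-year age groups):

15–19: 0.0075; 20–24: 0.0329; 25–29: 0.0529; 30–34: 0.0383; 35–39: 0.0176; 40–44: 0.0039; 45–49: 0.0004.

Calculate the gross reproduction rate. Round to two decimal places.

Sum of female ASFRs = 0.0075 + 0.0329 + 0.0529 + 0.0383 + 0.0176 + 0.0039 + 0.0004 = 0.1535
GRR = 5 × 0.1535 = 0.7675

0.77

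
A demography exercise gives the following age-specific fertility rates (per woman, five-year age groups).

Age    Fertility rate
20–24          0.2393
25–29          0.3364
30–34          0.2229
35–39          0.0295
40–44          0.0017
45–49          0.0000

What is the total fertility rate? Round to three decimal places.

4.149

Sum of ASFRs = 0.2393 + 0.3364 + 0.2229 + 0.0295 + 0.0017 + 0.0000 = 0.8298
TFR = 5 × 0.8298 = 4.149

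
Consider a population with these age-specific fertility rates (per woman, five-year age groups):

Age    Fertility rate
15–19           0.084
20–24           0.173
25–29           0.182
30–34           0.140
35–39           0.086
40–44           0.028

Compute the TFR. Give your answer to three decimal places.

3.465

Sum of ASFRs = 0.084 + 0.173 + 0.182 + 0.140 + 0.086 + 0.028 = 0.693
TFR = 5 × 0.693 = 3.465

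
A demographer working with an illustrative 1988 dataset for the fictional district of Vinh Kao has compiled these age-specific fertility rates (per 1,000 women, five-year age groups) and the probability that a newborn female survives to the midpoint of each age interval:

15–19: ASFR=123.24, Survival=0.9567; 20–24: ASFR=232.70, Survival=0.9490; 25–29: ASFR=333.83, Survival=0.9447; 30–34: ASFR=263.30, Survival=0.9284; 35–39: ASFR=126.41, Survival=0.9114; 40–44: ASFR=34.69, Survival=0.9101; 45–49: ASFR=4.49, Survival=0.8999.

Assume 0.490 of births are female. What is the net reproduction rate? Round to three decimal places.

2.571

Proportion female at birth = 0.490.
Each age group contributes 5 × ASFR × survival:
  15–19: 5 × 123.24/1000 × 0.9567 = 0.58952
  20–24: 5 × 232.70/1000 × 0.9490 = 1.10416
  25–29: 5 × 333.83/1000 × 0.9447 = 1.57685
  30–34: 5 × 263.30/1000 × 0.9284 = 1.22224
  35–39: 5 × 126.41/1000 × 0.9114 = 0.57605
  40–44: 5 × 34.69/1000 × 0.9101 = 0.15786
  45–49: 5 × 4.49/1000 × 0.8999 = 0.02020
Sum = 5.24688
NRR = 0.490 × 5.24688 = 2.57097
NRR > 1, so each generation more than replaces itself.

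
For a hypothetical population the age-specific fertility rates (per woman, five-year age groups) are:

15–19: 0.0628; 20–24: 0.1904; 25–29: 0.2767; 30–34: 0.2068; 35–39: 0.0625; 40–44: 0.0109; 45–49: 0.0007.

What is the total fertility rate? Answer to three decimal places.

Sum of ASFRs = 0.0628 + 0.1904 + 0.2767 + 0.2068 + 0.0625 + 0.0109 + 0.0007 = 0.8108
TFR = 5 × 0.8108 = 4.054

4.054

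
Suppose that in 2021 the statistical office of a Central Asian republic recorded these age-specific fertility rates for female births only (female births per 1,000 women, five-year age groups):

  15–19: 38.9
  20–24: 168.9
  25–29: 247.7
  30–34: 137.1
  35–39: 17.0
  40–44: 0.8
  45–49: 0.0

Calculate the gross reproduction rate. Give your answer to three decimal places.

Sum of female ASFRs = 38.9 + 168.9 + 247.7 + 137.1 + 17.0 + 0.8 + 0.0 = 610.4
GRR = 5 × 610.4 / 1000 = 3.052

3.052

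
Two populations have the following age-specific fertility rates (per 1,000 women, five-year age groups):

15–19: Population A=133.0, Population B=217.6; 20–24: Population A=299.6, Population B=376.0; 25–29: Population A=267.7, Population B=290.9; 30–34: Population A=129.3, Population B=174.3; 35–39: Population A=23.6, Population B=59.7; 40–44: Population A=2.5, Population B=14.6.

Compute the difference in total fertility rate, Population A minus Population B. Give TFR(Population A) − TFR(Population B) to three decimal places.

-1.387

Population A:
  Sum of ASFRs = 133.0 + 299.6 + 267.7 + 129.3 + 23.6 + 2.5 = 855.7
  TFR = 5 × 855.7 / 1000 = 4.2785
Population B:
  Sum of ASFRs = 217.6 + 376.0 + 290.9 + 174.3 + 59.7 + 14.6 = 1133.1
  TFR = 5 × 1133.1 / 1000 = 5.6655
Difference = 4.2785 − 5.6655 = -1.387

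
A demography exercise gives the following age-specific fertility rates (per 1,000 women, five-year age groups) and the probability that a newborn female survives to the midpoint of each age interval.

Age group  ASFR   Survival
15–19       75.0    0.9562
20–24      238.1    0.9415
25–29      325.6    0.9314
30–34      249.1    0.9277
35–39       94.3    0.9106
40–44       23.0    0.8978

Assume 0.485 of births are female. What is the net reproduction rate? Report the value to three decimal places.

Proportion female at birth = 0.485.
Survival-weighted fertility by age (5·fₓ·Sₓ):
  15–19: 5 × 75.0/1000 × 0.9562 = 0.35858
  20–24: 5 × 238.1/1000 × 0.9415 = 1.12086
  25–29: 5 × 325.6/1000 × 0.9314 = 1.51632
  30–34: 5 × 249.1/1000 × 0.9277 = 1.15545
  35–39: 5 × 94.3/1000 × 0.9106 = 0.42935
  40–44: 5 × 23.0/1000 × 0.8978 = 0.10325
Sum = 4.68381
NRR = 0.485 × 4.68381 = 2.27165
An NRR exceeding 1 indicates intrinsic growth under these rates.

2.272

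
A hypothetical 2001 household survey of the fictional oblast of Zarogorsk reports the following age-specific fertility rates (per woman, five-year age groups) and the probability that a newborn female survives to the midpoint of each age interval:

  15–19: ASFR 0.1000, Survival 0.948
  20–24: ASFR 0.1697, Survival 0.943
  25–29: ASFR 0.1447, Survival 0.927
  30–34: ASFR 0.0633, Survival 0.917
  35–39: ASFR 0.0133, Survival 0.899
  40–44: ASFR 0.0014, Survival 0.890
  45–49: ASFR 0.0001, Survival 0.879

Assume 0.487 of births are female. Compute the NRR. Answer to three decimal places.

1.121

Proportion female at birth = 0.487.
Each age group contributes 5 × ASFR × survival:
  15–19: 5 × 0.1000 × 0.948 = 0.47400
  20–24: 5 × 0.1697 × 0.943 = 0.80014
  25–29: 5 × 0.1447 × 0.927 = 0.67068
  30–34: 5 × 0.0633 × 0.917 = 0.29023
  35–39: 5 × 0.0133 × 0.899 = 0.05978
  40–44: 5 × 0.0014 × 0.890 = 0.00623
  45–49: 5 × 0.0001 × 0.879 = 0.00044
Sum = 2.30150
NRR = 0.487 × 2.30150 = 1.12083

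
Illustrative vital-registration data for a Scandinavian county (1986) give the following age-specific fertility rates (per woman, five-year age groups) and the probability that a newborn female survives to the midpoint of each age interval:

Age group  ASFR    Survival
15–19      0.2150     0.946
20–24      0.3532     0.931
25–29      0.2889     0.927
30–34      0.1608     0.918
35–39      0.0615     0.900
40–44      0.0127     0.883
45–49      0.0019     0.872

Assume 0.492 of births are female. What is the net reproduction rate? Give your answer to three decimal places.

Proportion female at birth = 0.492.
Weighting each age-specific rate by interval width and survival:
  15–19: 5 × 0.2150 × 0.946 = 1.01695
  20–24: 5 × 0.3532 × 0.931 = 1.64415
  25–29: 5 × 0.2889 × 0.927 = 1.33905
  30–34: 5 × 0.1608 × 0.918 = 0.73807
  35–39: 5 × 0.0615 × 0.900 = 0.27675
  40–44: 5 × 0.0127 × 0.883 = 0.05607
  45–49: 5 × 0.0019 × 0.872 = 0.00828
Sum = 5.07932
NRR = 0.492 × 5.07932 = 2.49903
With NRR above 1 the population is above replacement fertility.

2.499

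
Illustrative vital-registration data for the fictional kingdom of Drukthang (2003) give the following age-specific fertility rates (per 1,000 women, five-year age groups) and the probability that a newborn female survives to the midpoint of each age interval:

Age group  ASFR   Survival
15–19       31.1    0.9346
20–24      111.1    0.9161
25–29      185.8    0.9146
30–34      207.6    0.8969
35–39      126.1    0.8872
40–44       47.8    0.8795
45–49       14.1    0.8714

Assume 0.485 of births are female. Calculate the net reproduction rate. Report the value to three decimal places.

Proportion female at birth = 0.485.
Each age group contributes 5 × ASFR × survival:
  15–19: 5 × 31.1/1000 × 0.9346 = 0.14533
  20–24: 5 × 111.1/1000 × 0.9161 = 0.50889
  25–29: 5 × 185.8/1000 × 0.9146 = 0.84966
  30–34: 5 × 207.6/1000 × 0.8969 = 0.93098
  35–39: 5 × 126.1/1000 × 0.8872 = 0.55938
  40–44: 5 × 47.8/1000 × 0.8795 = 0.21020
  45–49: 5 × 14.1/1000 × 0.8714 = 0.06143
Sum = 3.26587
NRR = 0.485 × 3.26587 = 1.58395

1.584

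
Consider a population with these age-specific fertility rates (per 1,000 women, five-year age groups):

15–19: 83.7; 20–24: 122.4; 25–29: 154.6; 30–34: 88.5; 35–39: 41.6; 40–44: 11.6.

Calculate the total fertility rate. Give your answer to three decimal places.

Sum of ASFRs = 83.7 + 122.4 + 154.6 + 88.5 + 41.6 + 11.6 = 502.4
TFR = 5 × 502.4 / 1000 = 2.512

2.512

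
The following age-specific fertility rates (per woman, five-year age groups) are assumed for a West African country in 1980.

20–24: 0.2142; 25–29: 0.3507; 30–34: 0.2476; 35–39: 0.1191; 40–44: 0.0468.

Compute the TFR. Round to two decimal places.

Sum of ASFRs = 0.2142 + 0.3507 + 0.2476 + 0.1191 + 0.0468 = 0.9784
TFR = 5 × 0.9784 = 4.892

4.89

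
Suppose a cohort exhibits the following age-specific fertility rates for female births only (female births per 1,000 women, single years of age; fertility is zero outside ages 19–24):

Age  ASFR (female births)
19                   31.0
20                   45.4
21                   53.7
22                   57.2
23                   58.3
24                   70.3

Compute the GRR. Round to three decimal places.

0.316

Sum of female ASFRs = 31.0 + 45.4 + 53.7 + 57.2 + 58.3 + 70.3 = 315.9
GRR = 315.9 / 1000 = 0.3159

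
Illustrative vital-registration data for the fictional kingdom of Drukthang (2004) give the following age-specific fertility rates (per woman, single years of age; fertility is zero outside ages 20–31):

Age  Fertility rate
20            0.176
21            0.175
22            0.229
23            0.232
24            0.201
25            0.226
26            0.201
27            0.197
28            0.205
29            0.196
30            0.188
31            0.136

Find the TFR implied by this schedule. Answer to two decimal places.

Sum of ASFRs = 0.176 + 0.175 + 0.229 + 0.232 + 0.201 + 0.226 + 0.201 + 0.197 + 0.205 + 0.196 + 0.188 + 0.136 = 2.362
TFR = 2.362

2.36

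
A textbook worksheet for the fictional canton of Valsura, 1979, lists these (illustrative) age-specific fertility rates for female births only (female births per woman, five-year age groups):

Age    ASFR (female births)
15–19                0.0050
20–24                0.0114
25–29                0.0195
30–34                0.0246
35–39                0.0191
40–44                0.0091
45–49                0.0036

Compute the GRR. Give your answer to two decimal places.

Sum of female ASFRs = 0.0050 + 0.0114 + 0.0195 + 0.0246 + 0.0191 + 0.0091 + 0.0036 = 0.0923
GRR = 5 × 0.0923 = 0.4615

0.46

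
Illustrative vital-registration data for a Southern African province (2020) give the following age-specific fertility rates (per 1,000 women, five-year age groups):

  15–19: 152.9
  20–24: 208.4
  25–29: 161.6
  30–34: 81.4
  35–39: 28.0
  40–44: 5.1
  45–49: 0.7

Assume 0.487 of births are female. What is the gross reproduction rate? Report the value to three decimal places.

Proportion female at birth = 0.487.
Sum of ASFRs = 152.9 + 208.4 + 161.6 + 81.4 + 28.0 + 5.1 + 0.7 = 638.1
TFR = 5 × 638.1 / 1000 = 3.1905
GRR = 0.487 × 3.1905 = 1.55377

1.554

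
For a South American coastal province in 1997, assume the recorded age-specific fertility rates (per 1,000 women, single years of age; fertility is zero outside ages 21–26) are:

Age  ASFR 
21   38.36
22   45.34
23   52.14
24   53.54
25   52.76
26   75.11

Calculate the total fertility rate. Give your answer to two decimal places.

0.32

Sum of ASFRs = 38.36 + 45.34 + 52.14 + 53.54 + 52.76 + 75.11 = 317.25
TFR = 317.25 / 1000 = 0.31725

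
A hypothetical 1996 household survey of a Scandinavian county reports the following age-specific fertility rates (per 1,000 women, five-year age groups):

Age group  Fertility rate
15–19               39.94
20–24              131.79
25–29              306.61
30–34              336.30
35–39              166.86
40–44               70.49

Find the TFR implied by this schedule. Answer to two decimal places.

5.26

Sum of ASFRs = 39.94 + 131.79 + 306.61 + 336.30 + 166.86 + 70.49 = 1051.99
TFR = 5 × 1051.99 / 1000 = 5.25995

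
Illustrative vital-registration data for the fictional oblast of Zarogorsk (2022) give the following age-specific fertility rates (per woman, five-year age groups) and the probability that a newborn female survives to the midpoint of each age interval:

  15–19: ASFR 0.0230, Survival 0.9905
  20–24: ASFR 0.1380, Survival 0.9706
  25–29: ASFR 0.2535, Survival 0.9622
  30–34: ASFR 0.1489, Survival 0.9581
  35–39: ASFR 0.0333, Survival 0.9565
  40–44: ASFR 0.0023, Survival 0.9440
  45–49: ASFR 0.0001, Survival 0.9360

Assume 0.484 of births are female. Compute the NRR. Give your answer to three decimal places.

1.397

Proportion female at birth = 0.484.
Weighting each age-specific rate by interval width and survival:
  15–19: 5 × 0.0230 × 0.9905 = 0.11391
  20–24: 5 × 0.1380 × 0.9706 = 0.66971
  25–29: 5 × 0.2535 × 0.9622 = 1.21959
  30–34: 5 × 0.1489 × 0.9581 = 0.71331
  35–39: 5 × 0.0333 × 0.9565 = 0.15926
  40–44: 5 × 0.0023 × 0.9440 = 0.01086
  45–49: 5 × 0.0001 × 0.9360 = 0.00047
Sum = 2.88711
NRR = 0.484 × 2.88711 = 1.39736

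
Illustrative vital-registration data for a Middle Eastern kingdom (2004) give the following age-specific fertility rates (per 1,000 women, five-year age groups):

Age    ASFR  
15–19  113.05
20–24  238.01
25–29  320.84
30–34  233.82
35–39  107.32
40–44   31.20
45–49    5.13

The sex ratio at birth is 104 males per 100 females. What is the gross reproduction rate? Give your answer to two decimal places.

Proportion female at birth = 100 / (100 + 104) = 0.49020.
Sum of ASFRs = 113.05 + 238.01 + 320.84 + 233.82 + 107.32 + 31.20 + 5.13 = 1049.37
TFR = 5 × 1049.37 / 1000 = 5.24685
GRR = 0.49020 × 5.24685 = 2.57201

2.57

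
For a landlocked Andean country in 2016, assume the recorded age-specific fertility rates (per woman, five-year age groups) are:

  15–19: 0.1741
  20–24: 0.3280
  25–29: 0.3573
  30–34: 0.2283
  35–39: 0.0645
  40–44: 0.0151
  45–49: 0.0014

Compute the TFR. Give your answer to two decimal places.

5.84

Sum of ASFRs = 0.1741 + 0.3280 + 0.3573 + 0.2283 + 0.0645 + 0.0151 + 0.0014 = 1.1687
TFR = 5 × 1.1687 = 5.8435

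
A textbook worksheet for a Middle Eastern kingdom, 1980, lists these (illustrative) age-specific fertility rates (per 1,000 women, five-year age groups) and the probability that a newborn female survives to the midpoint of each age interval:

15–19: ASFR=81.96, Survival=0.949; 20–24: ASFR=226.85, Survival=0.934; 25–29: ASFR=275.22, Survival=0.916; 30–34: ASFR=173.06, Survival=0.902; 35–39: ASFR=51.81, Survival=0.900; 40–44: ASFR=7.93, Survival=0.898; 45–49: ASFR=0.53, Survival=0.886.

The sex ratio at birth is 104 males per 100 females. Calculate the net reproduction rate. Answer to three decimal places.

Proportion female at birth = 100 / (100 + 104) = 0.49020.
Per-age-group product (5 × ASFR × survival probability):
  15–19: 5 × 81.96/1000 × 0.949 = 0.38890
  20–24: 5 × 226.85/1000 × 0.934 = 1.05939
  25–29: 5 × 275.22/1000 × 0.916 = 1.26051
  30–34: 5 × 173.06/1000 × 0.902 = 0.78050
  35–39: 5 × 51.81/1000 × 0.900 = 0.23315
  40–44: 5 × 7.93/1000 × 0.898 = 0.03561
  45–49: 5 × 0.53/1000 × 0.886 = 0.00235
Sum = 3.76041
NRR = 0.49020 × 3.76041 = 1.84335

1.843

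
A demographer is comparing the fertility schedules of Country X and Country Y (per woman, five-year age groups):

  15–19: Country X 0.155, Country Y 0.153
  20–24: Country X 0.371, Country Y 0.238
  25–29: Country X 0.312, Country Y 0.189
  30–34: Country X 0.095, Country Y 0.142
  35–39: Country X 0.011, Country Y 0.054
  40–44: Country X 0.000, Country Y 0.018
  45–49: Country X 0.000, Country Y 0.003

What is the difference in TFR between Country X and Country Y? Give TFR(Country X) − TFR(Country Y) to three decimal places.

Country X:
  Sum of ASFRs = 0.155 + 0.371 + 0.312 + 0.095 + 0.011 + 0.000 + 0.000 = 0.944
  TFR = 5 × 0.944 = 4.72
Country Y:
  Sum of ASFRs = 0.153 + 0.238 + 0.189 + 0.142 + 0.054 + 0.018 + 0.003 = 0.797
  TFR = 5 × 0.797 = 3.985
Difference = 4.72 − 3.985 = 0.735

0.735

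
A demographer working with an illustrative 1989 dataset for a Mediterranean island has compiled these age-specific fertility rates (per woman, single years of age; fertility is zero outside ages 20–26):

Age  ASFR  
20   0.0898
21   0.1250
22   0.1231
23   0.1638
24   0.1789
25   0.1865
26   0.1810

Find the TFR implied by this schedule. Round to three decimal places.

Sum of ASFRs = 0.0898 + 0.1250 + 0.1231 + 0.1638 + 0.1789 + 0.1865 + 0.1810 = 1.0481
TFR = 1.0481

1.048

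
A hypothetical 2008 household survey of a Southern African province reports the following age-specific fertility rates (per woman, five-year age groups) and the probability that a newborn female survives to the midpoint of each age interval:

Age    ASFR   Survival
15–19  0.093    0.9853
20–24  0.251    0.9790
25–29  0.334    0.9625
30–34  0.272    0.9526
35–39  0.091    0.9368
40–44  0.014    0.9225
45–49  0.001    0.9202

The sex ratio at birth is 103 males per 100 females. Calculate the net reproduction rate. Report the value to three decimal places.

Proportion female at birth = 100 / (100 + 103) = 0.49261.
Each age group contributes 5 × ASFR × survival:
  15–19: 5 × 0.093 × 0.9853 = 0.45816
  20–24: 5 × 0.251 × 0.9790 = 1.22865
  25–29: 5 × 0.334 × 0.9625 = 1.60738
  30–34: 5 × 0.272 × 0.9526 = 1.29554
  35–39: 5 × 0.091 × 0.9368 = 0.42624
  40–44: 5 × 0.014 × 0.9225 = 0.06458
  45–49: 5 × 0.001 × 0.9202 = 0.00460
Sum = 5.08515
NRR = 0.49261 × 5.08515 = 2.50500
An NRR exceeding 1 indicates intrinsic growth under these rates.

2.505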